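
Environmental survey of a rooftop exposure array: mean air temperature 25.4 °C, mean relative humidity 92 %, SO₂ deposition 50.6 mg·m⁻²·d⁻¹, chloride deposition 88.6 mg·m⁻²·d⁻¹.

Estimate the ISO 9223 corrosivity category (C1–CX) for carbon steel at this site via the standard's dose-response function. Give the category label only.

C5

carbon steel: f(T) = -0.054·(T−10) [T>10 °C] = -0.8316
  SO₂ term: 1.77·50.6^0.52·exp(0.02·92-0.8316) = 37.33
  Cl⁻ term: 0.102·88.6^0.62·exp(0.033·92+0.04·25.4) = 94.57
  r_corr = 37.33 + 94.57 = 131.9 μm/a
132 μm/a falls in (80, 200] for carbon steel → category C5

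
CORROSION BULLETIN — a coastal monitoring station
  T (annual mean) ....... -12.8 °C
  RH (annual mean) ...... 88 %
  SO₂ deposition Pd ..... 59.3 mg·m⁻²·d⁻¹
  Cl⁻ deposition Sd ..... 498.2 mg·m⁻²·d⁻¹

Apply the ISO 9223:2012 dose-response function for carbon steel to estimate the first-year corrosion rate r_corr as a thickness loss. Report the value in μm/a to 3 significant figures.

carbon steel: f(T) = +0.150·(T−10) [T≤10 °C] = -3.4200
  Pd branch = 1.77·Pd^0.52·e^(0.02·RH+f) = 2.812 μm/a
  Sd branch = 0.102·Sd^0.62·e^(0.033·RH+0.04·T) = 52.46 μm/a
  sum: 2.812 + 52.46 → r_corr = 55.27 μm/a

r_corr = 55.3 μm/a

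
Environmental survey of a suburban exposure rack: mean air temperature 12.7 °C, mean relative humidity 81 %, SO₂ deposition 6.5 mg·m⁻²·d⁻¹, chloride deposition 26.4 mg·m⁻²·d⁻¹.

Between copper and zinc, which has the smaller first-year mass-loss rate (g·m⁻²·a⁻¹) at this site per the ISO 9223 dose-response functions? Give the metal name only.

copper: T>10 °C ⇒ hinge -0.080·(12.7−10) = -0.2160
  sulphur-dioxide contribution → 0.8266 μm/a
  chloride contribution → 0.8535 μm/a
  total first-year rate 1.68 μm/a
  mass loss = 1.68 μm/a × 8.96 g/cm³ = 15.05 g·m⁻²·a⁻¹
zinc: T>10 °C ⇒ hinge -0.071·(12.7−10) = -0.1917
  sulphur-dioxide contribution → 1.007 μm/a
  chloride contribution → 0.6362 μm/a
  ⇒ r_corr(zinc) = 1.644 μm/a
  mass loss = 1.644 μm/a × 7.14 g/cm³ = 11.74 g·m⁻²·a⁻¹
Ordering by g·m⁻²·a⁻¹: copper (15.1) > zinc (11.7)

zinc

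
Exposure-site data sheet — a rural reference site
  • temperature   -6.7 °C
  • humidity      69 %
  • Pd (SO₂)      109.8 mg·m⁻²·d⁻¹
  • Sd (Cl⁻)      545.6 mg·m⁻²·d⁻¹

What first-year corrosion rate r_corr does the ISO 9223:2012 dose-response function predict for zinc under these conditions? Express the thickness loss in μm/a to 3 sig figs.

r_corr = 1.92 μm/a

zinc: T≤10 °C ⇒ hinge +0.038·(-6.7−10) = -0.6346
  sulphur-dioxide contribution → 1.292 μm/a
  chloride contribution → 0.6244 μm/a
  ⇒ r_corr(zinc) = 1.917 μm/a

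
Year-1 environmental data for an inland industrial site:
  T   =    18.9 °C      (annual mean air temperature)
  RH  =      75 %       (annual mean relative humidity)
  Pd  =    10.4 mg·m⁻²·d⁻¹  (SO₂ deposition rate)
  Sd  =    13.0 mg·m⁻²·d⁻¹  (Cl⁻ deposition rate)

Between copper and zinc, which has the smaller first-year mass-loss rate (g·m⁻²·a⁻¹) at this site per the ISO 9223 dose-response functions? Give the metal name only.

copper: temperature factor f = -0.080·(8.9) = -0.7120
  Pd branch = 0.0053·Pd^0.26·e^(0.059·RH+f) = 0.3992 μm/a
  Sd branch = 0.01025·Sd^0.27·e^(0.036·RH+0.049·T) = 0.7696 μm/a
  sum: 0.3992 + 0.7696 → r_corr = 1.169 μm/a
  mass loss = 1.169 μm/a × 8.96 g/cm³ = 10.47 g·m⁻²·a⁻¹
zinc: f(T) = -0.071·(T−10) [T>10 °C] = -0.6319
  SO₂ term: 0.0129·10.4^0.44·exp(0.046·75-0.6319) = 0.6053
  Cl⁻ term: 0.0175·13.0^0.57·exp(0.008·75+0.085·18.9) = 0.6859
  sum: 0.6053 + 0.6859 → r_corr = 1.291 μm/a
  mass loss = 1.291 μm/a × 7.14 g/cm³ = 9.219 g·m⁻²·a⁻¹
Ordering by g·m⁻²·a⁻¹: copper (10.5) > zinc (9.22)

zinc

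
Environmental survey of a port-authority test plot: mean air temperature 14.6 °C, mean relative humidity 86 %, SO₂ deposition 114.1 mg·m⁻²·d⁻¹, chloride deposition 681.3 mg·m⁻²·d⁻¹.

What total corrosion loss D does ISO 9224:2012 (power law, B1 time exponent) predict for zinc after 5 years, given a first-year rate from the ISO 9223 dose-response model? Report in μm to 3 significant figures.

D(5) = 32.8 μm

zinc: temperature factor f = -0.071·(4.6) = -0.3266
  Pd branch = 0.0129·Pd^0.44·e^(0.046·RH+f) = 3.909 μm/a
  Cl⁻ term: 0.0175·681.3^0.57·exp(0.008·86+0.085·14.6) = 4.964
  sum: 3.909 + 4.964 → r_corr = 8.872 μm/a
ISO 9224: D(t) = r_corr · t^b with b = 0.813 (zinc, B1)
  D(5) = 8.872 × 5^0.813 = 8.872 × 3.701 = 32.83 μm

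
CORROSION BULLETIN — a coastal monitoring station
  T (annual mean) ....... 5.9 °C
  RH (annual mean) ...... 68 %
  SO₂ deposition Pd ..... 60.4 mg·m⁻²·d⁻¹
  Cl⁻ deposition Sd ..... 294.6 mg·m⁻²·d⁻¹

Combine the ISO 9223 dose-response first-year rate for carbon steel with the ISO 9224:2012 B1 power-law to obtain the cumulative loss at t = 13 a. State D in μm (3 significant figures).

carbon steel: T≤10 °C ⇒ hinge +0.150·(5.9−10) = -0.6150
  Pd branch = 1.77·Pd^0.52·e^(0.02·RH+f) = 31.45 μm/a
  Cl⁻ term: 0.102·294.6^0.62·exp(0.033·68+0.04·5.9) = 41.36
  sum: 31.45 + 41.36 → r_corr = 72.81 μm/a
ISO 9224: D(t) = r_corr · t^b with b = 0.523 (carbon steel, B1)
  D(13) = 72.81 × 13^0.523 = 72.81 × 3.825 = 278.5 μm

D(13) = 278 μm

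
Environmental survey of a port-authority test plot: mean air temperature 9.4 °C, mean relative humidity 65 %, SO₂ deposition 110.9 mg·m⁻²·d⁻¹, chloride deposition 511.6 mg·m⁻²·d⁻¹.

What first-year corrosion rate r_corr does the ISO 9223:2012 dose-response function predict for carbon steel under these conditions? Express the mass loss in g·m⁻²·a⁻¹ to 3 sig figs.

r_corr = 1.02e+03 g·m⁻²·a⁻¹

carbon steel: T≤10 °C ⇒ hinge +0.150·(9.4−10) = -0.0900
  Pd branch = 1.77·Pd^0.52·e^(0.02·RH+f) = 68.68 μm/a
  Cl⁻ term: 0.102·511.6^0.62·exp(0.033·65+0.04·9.4) = 60.67
  r_corr = 68.68 + 60.67 = 129.4 μm/a
Convert to mass loss: 129.4 μm/a × 7.85 g/cm³ = 1015 g·m⁻²·a⁻¹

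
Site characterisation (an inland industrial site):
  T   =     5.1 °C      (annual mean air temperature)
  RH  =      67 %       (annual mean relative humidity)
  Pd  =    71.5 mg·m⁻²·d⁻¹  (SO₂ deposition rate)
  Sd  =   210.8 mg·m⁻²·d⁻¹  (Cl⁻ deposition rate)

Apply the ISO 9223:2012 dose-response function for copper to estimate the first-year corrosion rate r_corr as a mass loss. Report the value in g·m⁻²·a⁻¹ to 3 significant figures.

r_corr = 9.63 g·m⁻²·a⁻¹

copper: temperature factor f = +0.126·(-4.9) = -0.6174
  SO₂ term: 0.0053·71.5^0.26·exp(0.059·67-0.6174) = 0.4519
  Sd branch = 0.01025·Sd^0.27·e^(0.036·RH+0.049·T) = 0.6226 μm/a
  sum: 0.4519 + 0.6226 → r_corr = 1.074 μm/a
Convert to mass loss: 1.074 μm/a × 8.96 g/cm³ = 9.627 g·m⁻²·a⁻¹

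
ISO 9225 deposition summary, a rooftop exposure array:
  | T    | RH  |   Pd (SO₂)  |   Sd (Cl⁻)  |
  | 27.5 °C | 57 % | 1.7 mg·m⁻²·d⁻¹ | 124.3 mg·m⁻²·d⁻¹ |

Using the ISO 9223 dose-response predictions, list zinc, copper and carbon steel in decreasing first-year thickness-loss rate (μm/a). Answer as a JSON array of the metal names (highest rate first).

["carbon steel", "zinc", "copper"]

zinc: temperature factor f = -0.071·(17.5) = -1.2425
  sulphur-dioxide contribution → 0.06473 μm/a
  chloride contribution → 4.468 μm/a
  total first-year rate 4.532 μm/a
copper: f(T) = -0.080·(T−10) [T>10 °C] = -1.4000
  sulphur-dioxide contribution → 0.04332 μm/a
  chloride contribution → 1.129 μm/a
  total first-year rate 1.172 μm/a
carbon steel: T>10 °C ⇒ hinge -0.054·(27.5−10) = -0.9450
  sulphur-dioxide contribution → 2.835 μm/a
  chloride contribution → 39.98 μm/a
  total first-year rate 42.81 μm/a
Ordering by μm/a: carbon steel (42.8) > zinc (4.53) > copper (1.17)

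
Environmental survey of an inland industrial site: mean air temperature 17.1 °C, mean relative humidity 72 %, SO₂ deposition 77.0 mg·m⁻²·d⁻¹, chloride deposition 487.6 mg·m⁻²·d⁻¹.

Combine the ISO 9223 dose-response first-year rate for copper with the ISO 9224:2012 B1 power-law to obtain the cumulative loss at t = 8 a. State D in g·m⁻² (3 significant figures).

D(8) = 83.7 g·m⁻²

copper: temperature factor f = -0.080·(7.1) = -0.5680
  sulphur-dioxide contribution → 0.6501 μm/a
  chloride contribution → 1.683 μm/a
  ⇒ r_corr(copper) = 2.333 μm/a
ISO 9224: D(t) = r_corr · t^b with b = 0.667 (copper, B1)
  D(8) = 2.333 × 8^0.667 = 2.333 × 4.003 = 9.339 μm
  Mass loss = 9.339 μm × 8.96 g/cm³ = 83.68 g·m⁻²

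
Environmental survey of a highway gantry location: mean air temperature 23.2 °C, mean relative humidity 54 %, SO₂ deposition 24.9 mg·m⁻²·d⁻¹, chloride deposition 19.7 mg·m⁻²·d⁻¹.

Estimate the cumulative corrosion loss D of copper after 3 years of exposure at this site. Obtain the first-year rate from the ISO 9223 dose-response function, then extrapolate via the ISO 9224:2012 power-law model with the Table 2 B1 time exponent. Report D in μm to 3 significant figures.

D(3) = 1.25 μm

copper: temperature factor f = -0.080·(13.2) = -1.0560
  Pd branch = 0.0053·Pd^0.26·e^(0.059·RH+f) = 0.1029 μm/a
  Sd branch = 0.01025·Sd^0.27·e^(0.036·RH+0.049·T) = 0.4991 μm/a
  sum: 0.1029 + 0.4991 → r_corr = 0.602 μm/a
Long-term exponent b (ISO 9224 Table 2, B1) = 0.667
  D(3) = 0.602 × 3^0.667 = 0.602 × 2.081 = 1.253 μm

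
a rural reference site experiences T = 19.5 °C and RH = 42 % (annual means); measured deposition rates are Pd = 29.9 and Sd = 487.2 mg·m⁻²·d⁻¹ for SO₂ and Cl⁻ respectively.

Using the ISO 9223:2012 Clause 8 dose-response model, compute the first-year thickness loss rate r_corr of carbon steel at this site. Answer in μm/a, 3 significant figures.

carbon steel: T>10 °C ⇒ hinge -0.054·(19.5−10) = -0.5130
  Pd branch = 1.77·Pd^0.52·e^(0.02·RH+f) = 14.37 μm/a
  Cl⁻ term: 0.102·487.2^0.62·exp(0.033·42+0.04·19.5) = 41.27
  sum: 14.37 + 41.27 → r_corr = 55.64 μm/a

r_corr = 55.6 μm/a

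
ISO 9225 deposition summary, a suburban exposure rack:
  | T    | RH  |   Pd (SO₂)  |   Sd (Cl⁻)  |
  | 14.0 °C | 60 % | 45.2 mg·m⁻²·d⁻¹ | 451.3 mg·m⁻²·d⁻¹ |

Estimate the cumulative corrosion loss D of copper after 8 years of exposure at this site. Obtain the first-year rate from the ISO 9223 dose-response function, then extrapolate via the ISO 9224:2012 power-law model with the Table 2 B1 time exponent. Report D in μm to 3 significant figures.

D(8) = 5.11 μm

copper: f(T) = -0.080·(T−10) [T>10 °C] = -0.3200
  Pd branch = 0.0053·Pd^0.26·e^(0.059·RH+f) = 0.3573 μm/a
  Sd branch = 0.01025·Sd^0.27·e^(0.036·RH+0.049·T) = 0.9192 μm/a
  r_corr = 0.3573 + 0.9192 = 1.277 μm/a
Long-term exponent b (ISO 9224 Table 2, B1) = 0.667
  D(8) = 1.277 × 8^0.667 = 1.277 × 4.003 = 5.11 μm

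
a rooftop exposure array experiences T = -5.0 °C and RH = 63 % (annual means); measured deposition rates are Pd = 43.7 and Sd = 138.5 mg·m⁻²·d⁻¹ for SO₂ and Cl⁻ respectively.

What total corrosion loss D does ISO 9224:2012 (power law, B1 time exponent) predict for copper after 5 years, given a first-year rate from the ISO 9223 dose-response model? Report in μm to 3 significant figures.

D(5) = 1.12 μm

copper: T≤10 °C ⇒ hinge +0.126·(-5.0−10) = -1.8900
  SO₂ term: 0.0053·43.7^0.26·exp(0.059·63-1.8900) = 0.08795
  Sd branch = 0.01025·Sd^0.27·e^(0.036·RH+0.049·T) = 0.2934 μm/a
  sum: 0.08795 + 0.2934 → r_corr = 0.3814 μm/a
ISO 9224: D(t) = r_corr · t^b with b = 0.667 (copper, B1)
  D(5) = 0.3814 × 5^0.667 = 0.3814 × 2.926 = 1.116 μm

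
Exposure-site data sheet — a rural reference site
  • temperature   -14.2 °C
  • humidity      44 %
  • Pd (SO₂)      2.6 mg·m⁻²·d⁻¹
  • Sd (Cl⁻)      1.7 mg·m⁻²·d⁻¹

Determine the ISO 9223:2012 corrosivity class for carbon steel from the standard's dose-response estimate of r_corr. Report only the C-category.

carbon steel: temperature factor f = +0.150·(-24.2) = -3.6300
  SO₂ term: 1.77·2.6^0.52·exp(0.02·44-3.6300) = 0.186
  Cl⁻ term: 0.102·1.7^0.62·exp(0.033·44+0.04·-14.2) = 0.3431
  r_corr = 0.186 + 0.3431 = 0.5291 μm/a
ISO 9223 Table 2 (carbon steel): 0 < 0.529 ≤ 1.3 μm/a ⇒ C1

C1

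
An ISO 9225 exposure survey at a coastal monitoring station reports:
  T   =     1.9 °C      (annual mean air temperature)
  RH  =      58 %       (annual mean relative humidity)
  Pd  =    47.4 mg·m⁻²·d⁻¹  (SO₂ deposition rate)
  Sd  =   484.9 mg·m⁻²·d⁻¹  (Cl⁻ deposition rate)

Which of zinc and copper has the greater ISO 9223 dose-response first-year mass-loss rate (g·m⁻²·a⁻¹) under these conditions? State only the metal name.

zinc

zinc: temperature factor f = +0.038·(-8.1) = -0.3078
  sulphur-dioxide contribution → 0.7464 μm/a
  chloride contribution → 1.11 μm/a
  total first-year rate 1.857 μm/a
  mass loss = 1.857 μm/a × 7.14 g/cm³ = 13.26 g·m⁻²·a⁻¹
copper: temperature factor f = +0.126·(-8.1) = -1.0206
  sulphur-dioxide contribution → 0.1595 μm/a
  chloride contribution → 0.482 μm/a
  ⇒ r_corr(copper) = 0.6416 μm/a
  mass loss = 0.6416 μm/a × 8.96 g/cm³ = 5.749 g·m⁻²·a⁻¹
Ordering by g·m⁻²·a⁻¹: zinc (13.3) > copper (5.75)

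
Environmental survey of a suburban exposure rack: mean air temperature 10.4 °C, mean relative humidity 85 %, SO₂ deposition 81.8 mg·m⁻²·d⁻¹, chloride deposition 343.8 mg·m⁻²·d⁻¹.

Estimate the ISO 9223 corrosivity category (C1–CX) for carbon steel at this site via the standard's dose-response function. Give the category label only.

carbon steel: f(T) = -0.054·(T−10) [T>10 °C] = -0.0216
  sulphur-dioxide contribution → 93.65 μm/a
  chloride contribution → 95.49 μm/a
  total first-year rate 189.1 μm/a
189 μm/a falls in (80, 200] for carbon steel → category C5

C5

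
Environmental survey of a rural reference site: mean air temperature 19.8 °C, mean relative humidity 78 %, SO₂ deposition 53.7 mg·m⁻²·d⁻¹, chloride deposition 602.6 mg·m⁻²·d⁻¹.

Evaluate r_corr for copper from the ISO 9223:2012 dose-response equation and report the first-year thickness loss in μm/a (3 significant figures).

copper: temperature factor f = -0.080·(9.8) = -0.7840
  sulphur-dioxide contribution → 0.6795 μm/a
  chloride contribution → 2.525 μm/a
  ⇒ r_corr(copper) = 3.204 μm/a

r_corr = 3.20 μm/a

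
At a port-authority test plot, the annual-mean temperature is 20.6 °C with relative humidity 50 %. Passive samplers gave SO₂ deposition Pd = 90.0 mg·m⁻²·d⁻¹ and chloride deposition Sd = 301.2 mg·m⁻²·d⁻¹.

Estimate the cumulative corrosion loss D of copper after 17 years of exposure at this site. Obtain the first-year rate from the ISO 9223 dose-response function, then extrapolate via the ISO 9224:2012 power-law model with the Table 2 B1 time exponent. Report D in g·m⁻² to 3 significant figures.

copper: temperature factor f = -0.080·(10.6) = -0.8480
  Pd branch = 0.0053·Pd^0.26·e^(0.059·RH+f) = 0.1397 μm/a
  Sd branch = 0.01025·Sd^0.27·e^(0.036·RH+0.049·T) = 0.7946 μm/a
  r_corr = 0.1397 + 0.7946 = 0.9343 μm/a
Long-term exponent b (ISO 9224 Table 2, B1) = 0.667
  D(17) = 0.9343 × 17^0.667 = 0.9343 × 6.618 = 6.183 μm
  Mass loss = 6.183 μm × 8.96 g/cm³ = 55.4 g·m⁻²

D(17) = 55.4 g·m⁻²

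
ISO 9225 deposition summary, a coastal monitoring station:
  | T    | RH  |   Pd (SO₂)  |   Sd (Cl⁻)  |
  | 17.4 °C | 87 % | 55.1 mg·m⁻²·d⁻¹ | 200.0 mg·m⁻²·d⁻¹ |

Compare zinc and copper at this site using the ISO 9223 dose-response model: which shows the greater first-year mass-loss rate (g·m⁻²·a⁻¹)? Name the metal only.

zinc: f(T) = -0.071·(T−10) [T>10 °C] = -0.5254
  sulphur-dioxide contribution → 2.435 μm/a
  chloride contribution → 3.157 μm/a
  ⇒ r_corr(zinc) = 5.592 μm/a
  mass loss = 5.592 μm/a × 7.14 g/cm³ = 39.93 g·m⁻²·a⁻¹
copper: f(T) = -0.080·(T−10) [T>10 °C] = -0.5920
  sulphur-dioxide contribution → 1.41 μm/a
  chloride contribution → 2.304 μm/a
  ⇒ r_corr(copper) = 3.714 μm/a
  mass loss = 3.714 μm/a × 8.96 g/cm³ = 33.27 g·m⁻²·a⁻¹
Ordering by g·m⁻²·a⁻¹: zinc (39.9) > copper (33.3)

zinc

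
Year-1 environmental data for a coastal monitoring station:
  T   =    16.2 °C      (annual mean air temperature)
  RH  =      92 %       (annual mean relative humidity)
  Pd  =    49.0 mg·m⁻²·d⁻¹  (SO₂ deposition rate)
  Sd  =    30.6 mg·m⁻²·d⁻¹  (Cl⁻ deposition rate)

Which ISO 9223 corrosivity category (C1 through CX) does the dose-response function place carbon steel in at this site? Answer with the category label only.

carbon steel: T>10 °C ⇒ hinge -0.054·(16.2−10) = -0.3348
  Pd branch = 1.77·Pd^0.52·e^(0.02·RH+f) = 60.34 μm/a
  Cl⁻ term: 0.102·30.6^0.62·exp(0.033·92+0.04·16.2) = 33.86
  sum: 60.34 + 33.86 → r_corr = 94.2 μm/a
94.2 μm/a falls in (80, 200] for carbon steel → category C5

C5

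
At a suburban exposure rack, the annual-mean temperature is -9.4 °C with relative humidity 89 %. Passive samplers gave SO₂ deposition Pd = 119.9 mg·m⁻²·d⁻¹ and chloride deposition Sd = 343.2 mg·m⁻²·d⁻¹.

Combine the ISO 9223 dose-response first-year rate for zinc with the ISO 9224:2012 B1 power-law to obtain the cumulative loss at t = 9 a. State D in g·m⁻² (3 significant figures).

D(9) = 149 g·m⁻²

zinc: f(T) = +0.038·(T−10) [T≤10 °C] = -0.7372
  SO₂ term: 0.0129·119.9^0.44·exp(0.046·89-0.7372) = 3.042
  Cl⁻ term: 0.0175·343.2^0.57·exp(0.008·89+0.085·-9.4) = 0.4472
  r_corr = 3.042 + 0.4472 = 3.489 μm/a
Power-law: D(9) = r_corr · 9^0.813
  D(9) = 3.489 × 9^0.813 = 3.489 × 5.968 = 20.82 μm
  Mass loss = 20.82 μm × 7.14 g/cm³ = 148.7 g·m⁻²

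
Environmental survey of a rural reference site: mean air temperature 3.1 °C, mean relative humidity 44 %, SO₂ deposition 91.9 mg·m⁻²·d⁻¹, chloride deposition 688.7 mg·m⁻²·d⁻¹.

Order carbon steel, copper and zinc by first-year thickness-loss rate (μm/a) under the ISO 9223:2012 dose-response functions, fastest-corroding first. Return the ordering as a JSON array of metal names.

["carbon steel", "zinc", "copper"]

carbon steel: f(T) = +0.150·(T−10) [T≤10 °C] = -1.0350
  Pd branch = 1.77·Pd^0.52·e^(0.02·RH+f) = 15.91 μm/a
  Sd branch = 0.102·Sd^0.62·e^(0.033·RH+0.04·T) = 28.35 μm/a
  sum: 15.91 + 28.35 → r_corr = 44.26 μm/a
copper: T≤10 °C ⇒ hinge +0.126·(3.1−10) = -0.8694
  Pd branch = 0.0053·Pd^0.26·e^(0.059·RH+f) = 0.09651 μm/a
  Sd branch = 0.01025·Sd^0.27·e^(0.036·RH+0.049·T) = 0.3395 μm/a
  sum: 0.09651 + 0.3395 → r_corr = 0.436 μm/a
zinc: temperature factor f = +0.038·(-6.9) = -0.2622
  Pd branch = 0.0129·Pd^0.44·e^(0.046·RH+f) = 0.549 μm/a
  Sd branch = 0.0175·Sd^0.57·e^(0.008·RH+0.085·T) = 1.343 μm/a
  sum: 0.549 + 1.343 → r_corr = 1.892 μm/a
Ordering by μm/a: carbon steel (44.3) > zinc (1.89) > copper (0.436)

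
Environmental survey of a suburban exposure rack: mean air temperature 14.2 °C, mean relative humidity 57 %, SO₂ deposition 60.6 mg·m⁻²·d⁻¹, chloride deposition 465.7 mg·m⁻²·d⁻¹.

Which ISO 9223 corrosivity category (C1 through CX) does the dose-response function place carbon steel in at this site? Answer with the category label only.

C5

carbon steel: f(T) = -0.054·(T−10) [T>10 °C] = -0.2268
  SO₂ term: 1.77·60.6^0.52·exp(0.02·57-0.2268) = 37.28
  Sd branch = 0.102·Sd^0.62·e^(0.033·RH+0.04·T) = 53.26 μm/a
  sum: 37.28 + 53.26 → r_corr = 90.54 μm/a
ISO 9223 Table 2 (carbon steel): 80 < 90.5 ≤ 200 μm/a ⇒ C5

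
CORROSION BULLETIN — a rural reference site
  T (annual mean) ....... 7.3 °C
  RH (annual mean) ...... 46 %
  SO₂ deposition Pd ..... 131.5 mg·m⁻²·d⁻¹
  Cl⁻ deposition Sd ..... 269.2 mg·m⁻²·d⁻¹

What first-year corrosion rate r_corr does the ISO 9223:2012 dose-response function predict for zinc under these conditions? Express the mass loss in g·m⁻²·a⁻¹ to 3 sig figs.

zinc: T≤10 °C ⇒ hinge +0.038·(7.3−10) = -0.1026
  Pd branch = 0.0129·Pd^0.44·e^(0.046·RH+f) = 0.8267 μm/a
  Cl⁻ term: 0.0175·269.2^0.57·exp(0.008·46+0.085·7.3) = 1.142
  sum: 0.8267 + 1.142 → r_corr = 1.968 μm/a
Convert to mass loss: 1.968 μm/a × 7.14 g/cm³ = 14.05 g·m⁻²·a⁻¹

r_corr = 14.1 g·m⁻²·a⁻¹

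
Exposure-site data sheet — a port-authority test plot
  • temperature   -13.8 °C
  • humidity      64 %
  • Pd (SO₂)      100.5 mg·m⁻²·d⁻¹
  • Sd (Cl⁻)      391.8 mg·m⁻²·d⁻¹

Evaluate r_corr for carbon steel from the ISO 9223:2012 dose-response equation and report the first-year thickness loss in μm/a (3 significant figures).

carbon steel: T≤10 °C ⇒ hinge +0.150·(-13.8−10) = -3.5700
  SO₂ term: 1.77·100.5^0.52·exp(0.02·64-3.5700) = 1.97
  Cl⁻ term: 0.102·391.8^0.62·exp(0.033·64+0.04·-13.8) = 19.67
  r_corr = 1.97 + 19.67 = 21.64 μm/a

r_corr = 21.6 μm/a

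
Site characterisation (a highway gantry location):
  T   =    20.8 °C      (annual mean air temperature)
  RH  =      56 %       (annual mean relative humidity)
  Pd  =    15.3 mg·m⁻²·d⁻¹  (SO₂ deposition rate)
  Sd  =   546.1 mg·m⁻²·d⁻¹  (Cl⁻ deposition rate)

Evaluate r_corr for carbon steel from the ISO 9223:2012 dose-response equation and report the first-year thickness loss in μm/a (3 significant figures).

r_corr = 86.6 μm/a

carbon steel: temperature factor f = -0.054·(10.8) = -0.5832
  sulphur-dioxide contribution → 12.51 μm/a
  chloride contribution → 74.07 μm/a
  ⇒ r_corr(carbon steel) = 86.57 μm/a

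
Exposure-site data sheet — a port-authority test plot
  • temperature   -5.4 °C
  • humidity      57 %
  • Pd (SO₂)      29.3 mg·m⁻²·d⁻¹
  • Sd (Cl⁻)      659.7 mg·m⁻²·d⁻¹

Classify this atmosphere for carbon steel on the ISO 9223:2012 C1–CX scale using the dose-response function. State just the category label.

C3

carbon steel: T≤10 °C ⇒ hinge +0.150·(-5.4−10) = -2.3100
  Pd branch = 1.77·Pd^0.52·e^(0.02·RH+f) = 3.181 μm/a
  Cl⁻ term: 0.102·659.7^0.62·exp(0.033·57+0.04·-5.4) = 30.18
  r_corr = 3.181 + 30.18 = 33.36 μm/a
Category bounds: 25…50 μm/a bracket r_corr ⇒ C3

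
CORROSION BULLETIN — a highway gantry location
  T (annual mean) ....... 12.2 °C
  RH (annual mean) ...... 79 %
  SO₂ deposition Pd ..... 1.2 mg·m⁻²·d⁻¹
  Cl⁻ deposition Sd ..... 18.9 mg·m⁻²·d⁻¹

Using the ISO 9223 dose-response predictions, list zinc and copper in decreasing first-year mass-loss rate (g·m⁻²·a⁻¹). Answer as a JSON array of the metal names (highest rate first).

zinc: T>10 °C ⇒ hinge -0.071·(12.2−10) = -0.1562
  sulphur-dioxide contribution → 0.4527 μm/a
  chloride contribution → 0.496 μm/a
  total first-year rate 0.9487 μm/a
  mass loss = 0.9487 μm/a × 7.14 g/cm³ = 6.774 g·m⁻²·a⁻¹
copper: T>10 °C ⇒ hinge -0.080·(12.2−10) = -0.1760
  sulphur-dioxide contribution → 0.4928 μm/a
  chloride contribution → 0.7081 μm/a
  total first-year rate 1.201 μm/a
  mass loss = 1.201 μm/a × 8.96 g/cm³ = 10.76 g·m⁻²·a⁻¹
Ordering by g·m⁻²·a⁻¹: copper (10.8) > zinc (6.77)

["copper", "zinc"]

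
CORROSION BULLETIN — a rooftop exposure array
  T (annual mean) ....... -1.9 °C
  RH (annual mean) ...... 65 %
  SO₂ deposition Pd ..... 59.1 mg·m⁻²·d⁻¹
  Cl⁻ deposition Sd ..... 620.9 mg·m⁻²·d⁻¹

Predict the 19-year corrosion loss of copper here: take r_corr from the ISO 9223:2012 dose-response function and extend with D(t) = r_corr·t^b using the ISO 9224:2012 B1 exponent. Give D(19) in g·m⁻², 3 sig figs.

copper: f(T) = +0.126·(T−10) [T≤10 °C] = -1.4994
  Pd branch = 0.0053·Pd^0.26·e^(0.059·RH+f) = 0.1582 μm/a
  Sd branch = 0.01025·Sd^0.27·e^(0.036·RH+0.049·T) = 0.5504 μm/a
  r_corr = 0.1582 + 0.5504 = 0.7086 μm/a
Long-term exponent b (ISO 9224 Table 2, B1) = 0.667
  D(19) = 0.7086 × 19^0.667 = 0.7086 × 7.127 = 5.05 μm
  Mass loss = 5.05 μm × 8.96 g/cm³ = 45.25 g·m⁻²

D(19) = 45.3 g·m⁻²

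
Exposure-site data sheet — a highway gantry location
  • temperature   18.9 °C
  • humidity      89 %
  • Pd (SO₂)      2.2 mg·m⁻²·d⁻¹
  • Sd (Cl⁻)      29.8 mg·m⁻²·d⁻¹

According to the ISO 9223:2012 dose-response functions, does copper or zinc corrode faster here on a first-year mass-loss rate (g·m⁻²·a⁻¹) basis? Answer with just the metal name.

copper

copper: f(T) = -0.080·(T−10) [T>10 °C] = -0.7120
  SO₂ term: 0.0053·2.2^0.26·exp(0.059·89-0.7120) = 0.6089
  Cl⁻ term: 0.01025·29.8^0.27·exp(0.036·89+0.049·18.9) = 1.594
  r_corr = 0.6089 + 1.594 = 2.203 μm/a
  mass loss = 2.203 μm/a × 8.96 g/cm³ = 19.74 g·m⁻²·a⁻¹
zinc: f(T) = -0.071·(T−10) [T>10 °C] = -0.6319
  Pd branch = 0.0129·Pd^0.44·e^(0.046·RH+f) = 0.5819 μm/a
  Cl⁻ term: 0.0175·29.8^0.57·exp(0.008·89+0.085·18.9) = 1.231
  sum: 0.5819 + 1.231 → r_corr = 1.813 μm/a
  mass loss = 1.813 μm/a × 7.14 g/cm³ = 12.94 g·m⁻²·a⁻¹
Ordering by g·m⁻²·a⁻¹: copper (19.7) > zinc (12.9)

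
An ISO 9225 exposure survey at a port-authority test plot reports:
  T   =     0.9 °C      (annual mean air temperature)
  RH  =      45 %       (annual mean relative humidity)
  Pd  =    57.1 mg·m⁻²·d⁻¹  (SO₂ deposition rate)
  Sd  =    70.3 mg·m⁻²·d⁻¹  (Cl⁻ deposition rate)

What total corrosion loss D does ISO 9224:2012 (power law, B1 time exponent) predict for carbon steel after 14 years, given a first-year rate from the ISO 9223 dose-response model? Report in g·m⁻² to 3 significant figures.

carbon steel: f(T) = +0.150·(T−10) [T≤10 °C] = -1.3650
  sulphur-dioxide contribution → 9.109 μm/a
  chloride contribution → 6.52 μm/a
  ⇒ r_corr(carbon steel) = 15.63 μm/a
Power-law: D(14) = r_corr · 14^0.523
  D(14) = 15.63 × 14^0.523 = 15.63 × 3.976 = 62.14 μm
  Mass loss = 62.14 μm × 7.85 g/cm³ = 487.8 g·m⁻²

D(14) = 488 g·m⁻²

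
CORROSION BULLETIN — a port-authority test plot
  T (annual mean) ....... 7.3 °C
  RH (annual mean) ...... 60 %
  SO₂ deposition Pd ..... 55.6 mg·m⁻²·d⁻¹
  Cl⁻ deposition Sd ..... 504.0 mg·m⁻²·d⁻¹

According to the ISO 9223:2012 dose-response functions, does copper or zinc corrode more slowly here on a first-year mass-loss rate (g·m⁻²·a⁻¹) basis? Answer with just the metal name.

copper: temperature factor f = +0.126·(-2.7) = -0.3402
  Pd branch = 0.0053·Pd^0.26·e^(0.059·RH+f) = 0.3695 μm/a
  Cl⁻ term: 0.01025·504.0^0.27·exp(0.036·60+0.049·7.3) = 0.682
  sum: 0.3695 + 0.682 → r_corr = 1.052 μm/a
  mass loss = 1.052 μm/a × 8.96 g/cm³ = 9.422 g·m⁻²·a⁻¹
zinc: f(T) = +0.038·(T−10) [T≤10 °C] = -0.1026
  SO₂ term: 0.0129·55.6^0.44·exp(0.046·60-0.1026) = 1.078
  Cl⁻ term: 0.0175·504.0^0.57·exp(0.008·60+0.085·7.3) = 1.825
  sum: 1.078 + 1.825 → r_corr = 2.903 μm/a
  mass loss = 2.903 μm/a × 7.14 g/cm³ = 20.73 g·m⁻²·a⁻¹
Ordering by g·m⁻²·a⁻¹: zinc (20.7) > copper (9.42)

copper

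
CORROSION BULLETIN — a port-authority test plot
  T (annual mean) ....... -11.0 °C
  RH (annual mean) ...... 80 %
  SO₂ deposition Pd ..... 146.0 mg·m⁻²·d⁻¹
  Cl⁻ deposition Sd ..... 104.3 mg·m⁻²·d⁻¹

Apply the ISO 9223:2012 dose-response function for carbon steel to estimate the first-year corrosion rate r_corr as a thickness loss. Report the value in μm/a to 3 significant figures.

r_corr = 21.4 μm/a

carbon steel: temperature factor f = +0.150·(-21.0) = -3.1500
  Pd branch = 1.77·Pd^0.52·e^(0.02·RH+f) = 5.015 μm/a
  Sd branch = 0.102·Sd^0.62·e^(0.033·RH+0.04·T) = 16.42 μm/a
  sum: 5.015 + 16.42 → r_corr = 21.44 μm/a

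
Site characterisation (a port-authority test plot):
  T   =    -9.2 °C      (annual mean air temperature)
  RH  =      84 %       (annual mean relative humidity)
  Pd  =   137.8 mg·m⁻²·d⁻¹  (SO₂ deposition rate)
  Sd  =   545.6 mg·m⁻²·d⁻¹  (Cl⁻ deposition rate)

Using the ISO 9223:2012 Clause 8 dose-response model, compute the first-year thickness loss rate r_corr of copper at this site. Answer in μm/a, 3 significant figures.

r_corr = 0.978 μm/a

copper: f(T) = +0.126·(T−10) [T≤10 °C] = -2.4192
  Pd branch = 0.0053·Pd^0.26·e^(0.059·RH+f) = 0.2411 μm/a
  Sd branch = 0.01025·Sd^0.27·e^(0.036·RH+0.049·T) = 0.7366 μm/a
  sum: 0.2411 + 0.7366 → r_corr = 0.9777 μm/a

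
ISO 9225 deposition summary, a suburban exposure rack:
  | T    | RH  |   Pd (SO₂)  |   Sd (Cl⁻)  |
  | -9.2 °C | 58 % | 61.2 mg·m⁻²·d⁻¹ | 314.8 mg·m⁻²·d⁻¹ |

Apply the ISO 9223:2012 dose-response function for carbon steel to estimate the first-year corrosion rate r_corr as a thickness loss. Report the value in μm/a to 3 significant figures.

carbon steel: T≤10 °C ⇒ hinge +0.150·(-9.2−10) = -2.8800
  sulphur-dioxide contribution → 2.692 μm/a
  chloride contribution → 16.94 μm/a
  ⇒ r_corr(carbon steel) = 19.63 μm/a

r_corr = 19.6 μm/a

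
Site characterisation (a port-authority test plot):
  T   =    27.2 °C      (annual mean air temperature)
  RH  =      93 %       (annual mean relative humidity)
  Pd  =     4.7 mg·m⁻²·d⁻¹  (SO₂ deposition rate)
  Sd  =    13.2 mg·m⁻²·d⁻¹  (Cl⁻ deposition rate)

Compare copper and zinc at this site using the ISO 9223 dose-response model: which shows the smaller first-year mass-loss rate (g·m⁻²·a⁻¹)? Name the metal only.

copper: f(T) = -0.080·(T−10) [T>10 °C] = -1.3760
  Pd branch = 0.0053·Pd^0.26·e^(0.059·RH+f) = 0.4835 μm/a
  Cl⁻ term: 0.01025·13.2^0.27·exp(0.036·93+0.049·27.2) = 2.219
  sum: 0.4835 + 2.219 → r_corr = 2.702 μm/a
  mass loss = 2.702 μm/a × 8.96 g/cm³ = 24.21 g·m⁻²·a⁻¹
zinc: T>10 °C ⇒ hinge -0.071·(27.2−10) = -1.2212
  Pd branch = 0.0129·Pd^0.44·e^(0.046·RH+f) = 0.5418 μm/a
  Sd branch = 0.0175·Sd^0.57·e^(0.008·RH+0.085·T) = 1.618 μm/a
  r_corr = 0.5418 + 1.618 = 2.16 μm/a
  mass loss = 2.16 μm/a × 7.14 g/cm³ = 15.42 g·m⁻²·a⁻¹
Ordering by g·m⁻²·a⁻¹: copper (24.2) > zinc (15.4)

zinc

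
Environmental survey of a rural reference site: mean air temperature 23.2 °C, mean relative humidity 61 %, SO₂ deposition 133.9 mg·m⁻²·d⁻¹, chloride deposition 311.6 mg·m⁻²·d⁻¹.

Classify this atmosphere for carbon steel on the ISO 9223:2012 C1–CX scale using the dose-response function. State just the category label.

carbon steel: temperature factor f = -0.054·(13.2) = -0.7128
  sulphur-dioxide contribution → 37.51 μm/a
  chloride contribution → 67.9 μm/a
  ⇒ r_corr(carbon steel) = 105.4 μm/a
ISO 9223 Table 2 (carbon steel): 80 < 105 ≤ 200 μm/a ⇒ C5

C5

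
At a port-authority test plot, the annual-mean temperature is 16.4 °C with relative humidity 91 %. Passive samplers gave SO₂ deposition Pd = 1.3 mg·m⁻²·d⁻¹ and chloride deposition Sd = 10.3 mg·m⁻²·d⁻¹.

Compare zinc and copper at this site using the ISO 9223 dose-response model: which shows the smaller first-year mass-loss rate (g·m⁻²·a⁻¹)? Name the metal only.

zinc: temperature factor f = -0.071·(6.4) = -0.4544
  Pd branch = 0.0129·Pd^0.44·e^(0.046·RH+f) = 0.6044 μm/a
  Sd branch = 0.0175·Sd^0.57·e^(0.008·RH+0.085·T) = 0.552 μm/a
  r_corr = 0.6044 + 0.552 = 1.156 μm/a
  mass loss = 1.156 μm/a × 7.14 g/cm³ = 8.257 g·m⁻²·a⁻¹
copper: f(T) = -0.080·(T−10) [T>10 °C] = -0.5120
  Pd branch = 0.0053·Pd^0.26·e^(0.059·RH+f) = 0.7299 μm/a
  Cl⁻ term: 0.01025·10.3^0.27·exp(0.036·91+0.049·16.4) = 1.137
  r_corr = 0.7299 + 1.137 = 1.867 μm/a
  mass loss = 1.867 μm/a × 8.96 g/cm³ = 16.73 g·m⁻²·a⁻¹
Ordering by g·m⁻²·a⁻¹: copper (16.7) > zinc (8.26)

zinc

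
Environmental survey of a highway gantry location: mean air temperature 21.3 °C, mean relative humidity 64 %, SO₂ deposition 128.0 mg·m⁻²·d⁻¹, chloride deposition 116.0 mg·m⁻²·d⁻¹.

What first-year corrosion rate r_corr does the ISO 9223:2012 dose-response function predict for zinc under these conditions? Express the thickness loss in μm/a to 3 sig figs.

zinc: T>10 °C ⇒ hinge -0.071·(21.3−10) = -0.8023
  SO₂ term: 0.0129·128.0^0.44·exp(0.046·64-0.8023) = 0.9287
  Sd branch = 0.0175·Sd^0.57·e^(0.008·RH+0.085·T) = 2.682 μm/a
  r_corr = 0.9287 + 2.682 = 3.611 μm/a

r_corr = 3.61 μm/a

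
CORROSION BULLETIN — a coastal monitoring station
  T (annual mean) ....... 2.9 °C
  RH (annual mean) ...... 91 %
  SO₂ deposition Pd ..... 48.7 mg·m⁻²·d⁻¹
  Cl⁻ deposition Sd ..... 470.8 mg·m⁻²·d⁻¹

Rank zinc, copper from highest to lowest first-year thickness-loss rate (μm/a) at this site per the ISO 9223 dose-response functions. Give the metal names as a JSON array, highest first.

zinc: temperature factor f = +0.038·(-7.1) = -0.2698
  sulphur-dioxide contribution → 3.58 μm/a
  chloride contribution → 1.548 μm/a
  ⇒ r_corr(zinc) = 5.128 μm/a
copper: temperature factor f = +0.126·(-7.1) = -0.8946
  sulphur-dioxide contribution → 1.277 μm/a
  chloride contribution → 1.648 μm/a
  total first-year rate 2.925 μm/a
Ordering by μm/a: zinc (5.13) > copper (2.92)

["zinc", "copper"]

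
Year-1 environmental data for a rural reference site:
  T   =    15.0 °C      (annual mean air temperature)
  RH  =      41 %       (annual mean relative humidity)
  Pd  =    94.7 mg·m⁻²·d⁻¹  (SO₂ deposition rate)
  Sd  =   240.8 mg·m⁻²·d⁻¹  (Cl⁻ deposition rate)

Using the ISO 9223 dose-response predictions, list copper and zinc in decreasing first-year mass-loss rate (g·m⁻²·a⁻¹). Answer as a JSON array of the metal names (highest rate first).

["zinc", "copper"]

copper: temperature factor f = -0.080·(5.0) = -0.4000
  sulphur-dioxide contribution → 0.1303 μm/a
  chloride contribution → 0.4111 μm/a
  ⇒ r_corr(copper) = 0.5415 μm/a
  mass loss = 0.5415 μm/a × 8.96 g/cm³ = 4.851 g·m⁻²·a⁻¹
zinc: temperature factor f = -0.071·(5.0) = -0.3550
  sulphur-dioxide contribution → 0.4417 μm/a
  chloride contribution → 1.98 μm/a
  ⇒ r_corr(zinc) = 2.422 μm/a
  mass loss = 2.422 μm/a × 7.14 g/cm³ = 17.29 g·m⁻²·a⁻¹
Ordering by g·m⁻²·a⁻¹: zinc (17.3) > copper (4.85)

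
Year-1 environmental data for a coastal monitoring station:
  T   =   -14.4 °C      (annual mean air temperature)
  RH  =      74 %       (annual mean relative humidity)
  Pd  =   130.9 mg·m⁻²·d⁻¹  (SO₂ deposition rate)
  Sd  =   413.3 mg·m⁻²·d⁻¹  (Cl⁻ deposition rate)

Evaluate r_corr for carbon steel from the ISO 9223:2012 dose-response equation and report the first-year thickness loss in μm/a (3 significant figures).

carbon steel: f(T) = +0.150·(T−10) [T≤10 °C] = -3.6600
  Pd branch = 1.77·Pd^0.52·e^(0.02·RH+f) = 2.524 μm/a
  Sd branch = 0.102·Sd^0.62·e^(0.033·RH+0.04·T) = 27.61 μm/a
  sum: 2.524 + 27.61 → r_corr = 30.13 μm/a

r_corr = 30.1 μm/a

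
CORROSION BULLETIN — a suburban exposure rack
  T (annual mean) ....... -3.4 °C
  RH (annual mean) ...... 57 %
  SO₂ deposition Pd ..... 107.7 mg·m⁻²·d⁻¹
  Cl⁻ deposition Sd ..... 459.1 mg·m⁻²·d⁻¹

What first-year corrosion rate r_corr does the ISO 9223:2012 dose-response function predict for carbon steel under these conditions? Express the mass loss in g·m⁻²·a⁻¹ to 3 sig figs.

r_corr = 271 g·m⁻²·a⁻¹

carbon steel: T≤10 °C ⇒ hinge +0.150·(-3.4−10) = -2.0100
  Pd branch = 1.77·Pd^0.52·e^(0.02·RH+f) = 8.451 μm/a
  Sd branch = 0.102·Sd^0.62·e^(0.033·RH+0.04·T) = 26.11 μm/a
  sum: 8.451 + 26.11 → r_corr = 34.56 μm/a
Convert to mass loss: 34.56 μm/a × 7.85 g/cm³ = 271.3 g·m⁻²·a⁻¹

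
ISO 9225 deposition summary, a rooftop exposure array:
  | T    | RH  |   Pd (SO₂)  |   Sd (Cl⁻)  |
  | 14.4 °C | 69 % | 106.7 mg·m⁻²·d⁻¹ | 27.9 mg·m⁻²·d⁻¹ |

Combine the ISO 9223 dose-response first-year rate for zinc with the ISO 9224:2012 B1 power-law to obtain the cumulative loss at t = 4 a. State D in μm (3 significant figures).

D(4) = 7.56 μm

zinc: f(T) = -0.071·(T−10) [T>10 °C] = -0.3124
  sulphur-dioxide contribution → 1.761 μm/a
  chloride contribution → 0.6892 μm/a
  total first-year rate 2.45 μm/a
Power-law: D(4) = r_corr · 4^0.813
  D(4) = 2.45 × 4^0.813 = 2.45 × 3.087 = 7.563 μm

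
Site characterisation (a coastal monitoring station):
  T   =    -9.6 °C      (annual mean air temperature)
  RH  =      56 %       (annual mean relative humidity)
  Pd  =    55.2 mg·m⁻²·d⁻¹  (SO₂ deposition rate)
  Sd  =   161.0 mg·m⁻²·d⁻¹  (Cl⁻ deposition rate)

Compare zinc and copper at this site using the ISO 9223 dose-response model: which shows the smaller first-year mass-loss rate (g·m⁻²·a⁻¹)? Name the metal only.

copper

zinc: T≤10 °C ⇒ hinge +0.038·(-9.6−10) = -0.7448
  sulphur-dioxide contribution → 0.4702 μm/a
  chloride contribution → 0.2193 μm/a
  total first-year rate 0.6896 μm/a
  mass loss = 0.6896 μm/a × 7.14 g/cm³ = 4.924 g·m⁻²·a⁻¹
copper: temperature factor f = +0.126·(-19.6) = -2.4696
  sulphur-dioxide contribution → 0.03464 μm/a
  chloride contribution → 0.1896 μm/a
  total first-year rate 0.2242 μm/a
  mass loss = 0.2242 μm/a × 8.96 g/cm³ = 2.009 g·m⁻²·a⁻¹
Ordering by g·m⁻²·a⁻¹: zinc (4.92) > copper (2.01)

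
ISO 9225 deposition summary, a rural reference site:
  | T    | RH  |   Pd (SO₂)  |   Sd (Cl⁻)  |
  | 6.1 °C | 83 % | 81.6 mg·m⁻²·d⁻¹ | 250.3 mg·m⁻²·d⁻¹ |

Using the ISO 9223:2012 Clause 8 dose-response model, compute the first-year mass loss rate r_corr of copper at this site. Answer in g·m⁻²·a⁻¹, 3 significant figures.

r_corr = 23.1 g·m⁻²·a⁻¹

copper: f(T) = +0.126·(T−10) [T≤10 °C] = -0.4914
  Pd branch = 0.0053·Pd^0.26·e^(0.059·RH+f) = 1.363 μm/a
  Sd branch = 0.01025·Sd^0.27·e^(0.036·RH+0.049·T) = 1.218 μm/a
  r_corr = 1.363 + 1.218 = 2.582 μm/a
Convert to mass loss: 2.582 μm/a × 8.96 g/cm³ = 23.13 g·m⁻²·a⁻¹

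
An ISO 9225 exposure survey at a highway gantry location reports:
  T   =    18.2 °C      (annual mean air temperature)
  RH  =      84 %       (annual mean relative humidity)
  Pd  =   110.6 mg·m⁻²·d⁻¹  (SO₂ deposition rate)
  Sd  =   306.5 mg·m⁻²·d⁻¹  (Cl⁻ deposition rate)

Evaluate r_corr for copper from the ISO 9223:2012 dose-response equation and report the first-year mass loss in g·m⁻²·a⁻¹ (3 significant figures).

copper: T>10 °C ⇒ hinge -0.080·(18.2−10) = -0.6560
  Pd branch = 0.0053·Pd^0.26·e^(0.059·RH+f) = 1.328 μm/a
  Cl⁻ term: 0.01025·306.5^0.27·exp(0.036·84+0.049·18.2) = 2.414
  sum: 1.328 + 2.414 → r_corr = 3.741 μm/a
Convert to mass loss: 3.741 μm/a × 8.96 g/cm³ = 33.52 g·m⁻²·a⁻¹

r_corr = 33.5 g·m⁻²·a⁻¹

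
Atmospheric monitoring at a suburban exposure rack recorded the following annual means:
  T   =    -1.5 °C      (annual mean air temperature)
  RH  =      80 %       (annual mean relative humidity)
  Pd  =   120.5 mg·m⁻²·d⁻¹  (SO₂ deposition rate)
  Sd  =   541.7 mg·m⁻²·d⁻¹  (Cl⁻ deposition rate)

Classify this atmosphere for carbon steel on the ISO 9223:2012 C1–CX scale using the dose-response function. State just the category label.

carbon steel: T≤10 °C ⇒ hinge +0.150·(-1.5−10) = -1.7250
  SO₂ term: 1.77·120.5^0.52·exp(0.02·80-1.7250) = 18.87
  Cl⁻ term: 0.102·541.7^0.62·exp(0.033·80+0.04·-1.5) = 66.68
  sum: 18.87 + 66.68 → r_corr = 85.55 μm/a
Category bounds: 80…200 μm/a bracket r_corr ⇒ C5

C5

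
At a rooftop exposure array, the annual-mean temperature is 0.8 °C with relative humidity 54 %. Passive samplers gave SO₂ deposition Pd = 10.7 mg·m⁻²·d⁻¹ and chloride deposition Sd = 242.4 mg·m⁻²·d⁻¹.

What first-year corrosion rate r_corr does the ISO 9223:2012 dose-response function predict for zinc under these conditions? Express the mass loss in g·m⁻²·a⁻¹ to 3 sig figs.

r_corr = 6.92 g·m⁻²·a⁻¹

zinc: T≤10 °C ⇒ hinge +0.038·(0.8−10) = -0.3496
  Pd branch = 0.0129·Pd^0.44·e^(0.046·RH+f) = 0.3094 μm/a
  Sd branch = 0.0175·Sd^0.57·e^(0.008·RH+0.085·T) = 0.6597 μm/a
  r_corr = 0.3094 + 0.6597 = 0.9691 μm/a
Convert to mass loss: 0.9691 μm/a × 7.14 g/cm³ = 6.919 g·m⁻²·a⁻¹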